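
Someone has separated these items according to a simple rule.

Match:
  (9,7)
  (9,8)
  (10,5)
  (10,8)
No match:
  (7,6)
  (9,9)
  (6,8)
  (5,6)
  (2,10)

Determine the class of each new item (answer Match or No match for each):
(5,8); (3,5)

No match, No match

The rule appears to be: first > second AND sum ≥ 14.
(5,8): No match (5 < 8, 5+8 = 13).
(3,5): No match (3 < 5, 3+5 = 8).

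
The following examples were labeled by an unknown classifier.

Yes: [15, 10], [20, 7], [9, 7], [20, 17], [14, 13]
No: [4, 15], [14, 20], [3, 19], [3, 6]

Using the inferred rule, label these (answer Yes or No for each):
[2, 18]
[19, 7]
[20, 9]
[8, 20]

No, Yes, Yes, No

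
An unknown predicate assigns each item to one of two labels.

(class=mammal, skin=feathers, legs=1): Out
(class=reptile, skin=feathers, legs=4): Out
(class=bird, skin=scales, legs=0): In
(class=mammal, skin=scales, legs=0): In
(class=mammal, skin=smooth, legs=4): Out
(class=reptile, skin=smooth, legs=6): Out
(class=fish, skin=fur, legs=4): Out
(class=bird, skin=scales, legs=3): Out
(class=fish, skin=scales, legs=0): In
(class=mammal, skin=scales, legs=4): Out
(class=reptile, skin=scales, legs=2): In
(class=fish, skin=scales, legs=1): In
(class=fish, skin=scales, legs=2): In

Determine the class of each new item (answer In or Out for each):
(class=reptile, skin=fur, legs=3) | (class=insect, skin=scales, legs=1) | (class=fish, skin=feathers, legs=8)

Out, In, Out

A rule that fits every label: skin is scales AND legs ≤ 2 — true of each 'In' example, false of each 'Out' one.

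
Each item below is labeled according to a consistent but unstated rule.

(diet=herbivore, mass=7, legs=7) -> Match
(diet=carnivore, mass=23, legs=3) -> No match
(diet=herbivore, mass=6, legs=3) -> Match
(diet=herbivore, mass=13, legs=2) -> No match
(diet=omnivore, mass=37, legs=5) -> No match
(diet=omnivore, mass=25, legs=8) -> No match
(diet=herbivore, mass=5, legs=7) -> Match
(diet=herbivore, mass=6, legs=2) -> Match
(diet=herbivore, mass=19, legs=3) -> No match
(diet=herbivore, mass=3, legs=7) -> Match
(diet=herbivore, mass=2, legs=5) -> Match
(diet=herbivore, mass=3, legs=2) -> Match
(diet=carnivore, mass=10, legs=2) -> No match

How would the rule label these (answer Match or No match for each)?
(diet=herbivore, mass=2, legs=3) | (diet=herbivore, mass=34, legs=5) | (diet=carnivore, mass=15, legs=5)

Match, No match, No match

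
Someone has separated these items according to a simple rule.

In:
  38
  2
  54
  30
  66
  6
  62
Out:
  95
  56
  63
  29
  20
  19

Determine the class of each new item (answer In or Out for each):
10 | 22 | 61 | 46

In, In, Out, In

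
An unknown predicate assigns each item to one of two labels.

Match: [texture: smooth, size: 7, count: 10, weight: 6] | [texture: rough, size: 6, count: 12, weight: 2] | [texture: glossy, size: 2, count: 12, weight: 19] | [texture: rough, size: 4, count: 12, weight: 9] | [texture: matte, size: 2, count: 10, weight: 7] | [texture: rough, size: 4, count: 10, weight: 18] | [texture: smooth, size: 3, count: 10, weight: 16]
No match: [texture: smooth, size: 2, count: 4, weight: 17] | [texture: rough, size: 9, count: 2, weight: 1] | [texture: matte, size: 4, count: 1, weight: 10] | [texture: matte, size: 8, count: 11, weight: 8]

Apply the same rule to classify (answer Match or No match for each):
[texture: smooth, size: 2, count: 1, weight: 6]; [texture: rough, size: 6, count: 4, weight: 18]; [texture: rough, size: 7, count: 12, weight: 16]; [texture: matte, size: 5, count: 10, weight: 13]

All 'Match' examples share one property — count ≥ 10 AND size ≤ 7 — and every 'No match' example lacks it.
[texture: smooth, size: 2, count: 1, weight: 6] → count = 1, size = 2 → No match. [texture: rough, size: 6, count: 4, weight: 18] → count = 4, size = 6 → No match. [texture: rough, size: 7, count: 12, weight: 16] → count = 12, size = 7 → Match. [texture: matte, size: 5, count: 10, weight: 13] → count = 10, size = 5 → Match.

No match, No match, Match, Match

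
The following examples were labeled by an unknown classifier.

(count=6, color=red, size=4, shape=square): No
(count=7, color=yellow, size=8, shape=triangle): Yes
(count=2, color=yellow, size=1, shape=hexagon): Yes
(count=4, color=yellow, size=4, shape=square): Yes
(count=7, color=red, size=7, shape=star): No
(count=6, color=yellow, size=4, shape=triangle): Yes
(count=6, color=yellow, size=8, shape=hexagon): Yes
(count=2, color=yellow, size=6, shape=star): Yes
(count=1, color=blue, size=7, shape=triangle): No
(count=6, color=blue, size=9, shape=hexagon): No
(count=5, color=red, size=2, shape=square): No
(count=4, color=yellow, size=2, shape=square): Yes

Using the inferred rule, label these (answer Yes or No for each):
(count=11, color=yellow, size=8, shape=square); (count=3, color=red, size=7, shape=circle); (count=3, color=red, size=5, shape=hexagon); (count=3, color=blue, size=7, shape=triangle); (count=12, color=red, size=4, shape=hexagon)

Yes, No, No, No, No

All 'Yes' examples share one property — color is yellow — and every 'No' example lacks it.
(count=11, color=yellow, size=8, shape=square): color is yellow, checks out → Yes. (count=3, color=red, size=7, shape=circle): color is red, does not pass → No. (count=3, color=red, size=5, shape=hexagon): color is red, does not pass → No. (count=3, color=blue, size=7, shape=triangle): color is blue, does not pass → No. (count=12, color=red, size=4, shape=hexagon): color is red, does not pass → No.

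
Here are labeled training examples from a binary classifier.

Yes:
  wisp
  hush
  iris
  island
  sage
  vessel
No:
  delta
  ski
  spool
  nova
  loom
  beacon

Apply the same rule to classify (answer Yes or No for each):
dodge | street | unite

The distinguishing property — even length AND contains 's' — holds for all the 'Yes' cases and none of the 'No' cases.

No, Yes, No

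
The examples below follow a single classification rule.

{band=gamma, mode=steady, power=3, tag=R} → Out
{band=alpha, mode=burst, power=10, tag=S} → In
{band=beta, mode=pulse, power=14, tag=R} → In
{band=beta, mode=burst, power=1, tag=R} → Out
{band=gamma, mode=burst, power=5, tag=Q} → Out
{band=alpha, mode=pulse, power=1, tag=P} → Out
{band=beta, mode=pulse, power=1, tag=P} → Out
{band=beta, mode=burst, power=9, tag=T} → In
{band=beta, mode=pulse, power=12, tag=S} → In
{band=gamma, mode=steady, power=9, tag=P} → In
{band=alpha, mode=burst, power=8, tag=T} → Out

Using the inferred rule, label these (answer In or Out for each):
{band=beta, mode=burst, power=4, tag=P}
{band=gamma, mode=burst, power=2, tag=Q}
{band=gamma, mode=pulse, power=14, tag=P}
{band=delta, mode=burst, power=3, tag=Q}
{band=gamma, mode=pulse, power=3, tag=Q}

Out, Out, In, Out, Out

A rule that fits every label: power ≥ 9 — true of each 'In' example, false of each 'Out' one.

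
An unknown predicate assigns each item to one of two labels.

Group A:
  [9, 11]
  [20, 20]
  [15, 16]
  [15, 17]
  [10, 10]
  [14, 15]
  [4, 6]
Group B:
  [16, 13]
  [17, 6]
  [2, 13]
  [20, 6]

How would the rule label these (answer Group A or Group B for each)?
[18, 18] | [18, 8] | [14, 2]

Rule: |first − second| ≤ 2. This holds for each 'Group A' example and fails for each 'Group B' one.
[18, 18]: |18−18| = 0 — checks out, so Group A. [18, 8]: |18−8| = 10 — does not pass, so Group B. [14, 2]: |14−2| = 12 — does not pass, so Group B.

Group A, Group B, Group B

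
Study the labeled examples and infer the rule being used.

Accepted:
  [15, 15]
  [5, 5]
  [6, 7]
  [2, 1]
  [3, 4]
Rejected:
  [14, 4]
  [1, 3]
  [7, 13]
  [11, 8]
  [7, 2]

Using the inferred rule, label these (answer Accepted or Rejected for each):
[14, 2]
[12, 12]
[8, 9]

Rejected, Accepted, Accepted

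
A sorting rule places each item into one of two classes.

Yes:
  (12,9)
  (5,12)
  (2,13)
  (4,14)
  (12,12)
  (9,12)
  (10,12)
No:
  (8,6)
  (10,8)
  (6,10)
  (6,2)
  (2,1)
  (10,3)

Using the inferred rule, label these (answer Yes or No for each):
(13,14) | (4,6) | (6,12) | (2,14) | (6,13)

Yes, No, Yes, Yes, Yes

One predicate separates the groups cleanly: max ≥ 12.
Yes: (13,14), since max 14. No: (4,6), since max 6. Yes: (6,12), since max 12. Yes: (2,14), since max 14. Yes: (6,13), since max 13.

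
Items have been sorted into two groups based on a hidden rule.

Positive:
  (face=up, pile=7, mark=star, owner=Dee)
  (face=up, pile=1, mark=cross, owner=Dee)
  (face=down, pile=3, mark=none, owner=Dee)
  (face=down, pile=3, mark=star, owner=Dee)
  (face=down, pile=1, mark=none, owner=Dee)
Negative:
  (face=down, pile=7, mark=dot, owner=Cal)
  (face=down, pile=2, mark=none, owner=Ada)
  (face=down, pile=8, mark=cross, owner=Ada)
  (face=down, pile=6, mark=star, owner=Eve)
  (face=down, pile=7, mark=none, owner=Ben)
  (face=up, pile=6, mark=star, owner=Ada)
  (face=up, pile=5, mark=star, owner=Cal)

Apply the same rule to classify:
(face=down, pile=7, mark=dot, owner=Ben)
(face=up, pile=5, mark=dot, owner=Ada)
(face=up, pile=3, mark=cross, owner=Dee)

Negative, Negative, Positive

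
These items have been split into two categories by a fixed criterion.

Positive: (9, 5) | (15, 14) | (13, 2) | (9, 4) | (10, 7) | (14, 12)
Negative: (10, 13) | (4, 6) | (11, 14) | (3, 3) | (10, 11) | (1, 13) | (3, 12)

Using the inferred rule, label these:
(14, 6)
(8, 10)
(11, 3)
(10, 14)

Positive, Negative, Positive, Negative

The pattern is that an item is 'Positive' exactly when: first > second.
(14, 6): Positive (14 > 6).
(8, 10): Negative (8 < 10).
(11, 3): Positive (11 > 3).
(10, 14): Negative (10 < 14).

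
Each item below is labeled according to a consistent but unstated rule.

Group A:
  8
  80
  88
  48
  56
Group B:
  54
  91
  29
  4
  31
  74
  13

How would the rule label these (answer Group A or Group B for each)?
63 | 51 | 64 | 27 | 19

Looking at the examples, the only property every 'Group A' case has and every 'Group B' case lacks is: multiple of 8.
63: 63 = 8·7 + 7, does not satisfy this → Group B.
51: 51 = 8·6 + 3, does not satisfy this → Group B.
64: 64 = 8·8, passes → Group A.
27: 27 = 8·3 + 3, does not satisfy this → Group B.
19: 19 = 8·2 + 3, does not satisfy this → Group B.

Group B, Group B, Group A, Group B, Group B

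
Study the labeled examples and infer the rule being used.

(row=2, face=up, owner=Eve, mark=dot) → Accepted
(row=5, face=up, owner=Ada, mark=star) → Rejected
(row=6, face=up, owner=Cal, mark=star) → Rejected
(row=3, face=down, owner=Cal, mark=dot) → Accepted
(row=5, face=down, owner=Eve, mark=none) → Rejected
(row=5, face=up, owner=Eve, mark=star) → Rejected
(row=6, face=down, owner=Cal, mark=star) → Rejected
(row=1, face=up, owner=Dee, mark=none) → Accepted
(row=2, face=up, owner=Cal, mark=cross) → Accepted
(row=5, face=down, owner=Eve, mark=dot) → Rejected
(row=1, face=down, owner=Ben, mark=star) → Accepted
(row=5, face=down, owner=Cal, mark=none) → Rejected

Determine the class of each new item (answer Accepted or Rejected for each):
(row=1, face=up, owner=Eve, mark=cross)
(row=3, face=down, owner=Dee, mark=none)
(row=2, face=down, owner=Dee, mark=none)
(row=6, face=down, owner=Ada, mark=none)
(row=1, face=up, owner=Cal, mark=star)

Rule: row ≤ 3. This holds for each 'Accepted' example and fails for each 'Rejected' one.
(row=1, face=up, owner=Eve, mark=cross) — row = 1, hence Accepted. (row=3, face=down, owner=Dee, mark=none) — row = 3, hence Accepted. (row=2, face=down, owner=Dee, mark=none) — row = 2, hence Accepted. (row=6, face=down, owner=Ada, mark=none) — row = 6, hence Rejected. (row=1, face=up, owner=Cal, mark=star) — row = 1, hence Accepted.

Accepted, Accepted, Accepted, Rejected, Accepted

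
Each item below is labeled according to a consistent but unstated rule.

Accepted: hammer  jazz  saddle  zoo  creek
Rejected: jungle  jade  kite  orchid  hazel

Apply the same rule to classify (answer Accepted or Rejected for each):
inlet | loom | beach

One predicate separates the groups cleanly: has a double letter.

Rejected, Accepted, Rejected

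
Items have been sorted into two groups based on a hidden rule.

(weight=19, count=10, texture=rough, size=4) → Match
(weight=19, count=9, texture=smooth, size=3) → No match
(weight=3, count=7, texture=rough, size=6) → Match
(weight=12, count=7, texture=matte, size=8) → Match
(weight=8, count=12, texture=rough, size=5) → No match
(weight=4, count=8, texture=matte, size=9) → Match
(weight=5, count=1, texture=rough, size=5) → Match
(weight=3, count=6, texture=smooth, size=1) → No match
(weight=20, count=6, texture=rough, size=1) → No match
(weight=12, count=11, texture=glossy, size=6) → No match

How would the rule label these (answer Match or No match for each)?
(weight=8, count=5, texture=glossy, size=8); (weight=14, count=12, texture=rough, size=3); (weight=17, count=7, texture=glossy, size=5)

Match, No match, Match

Every 'Match' example satisfies: count ≤ 10 AND size ≥ 4. None of the 'No match' examples do.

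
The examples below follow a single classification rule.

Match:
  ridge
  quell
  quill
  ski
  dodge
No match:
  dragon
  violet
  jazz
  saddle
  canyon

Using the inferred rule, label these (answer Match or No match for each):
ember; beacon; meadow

Match, No match, No match

Comparing the two groups points to one rule — odd length.
ember: length 5, has this property → Match. beacon: length 6, doesn't qualify → No match. meadow: length 6, doesn't qualify → No match.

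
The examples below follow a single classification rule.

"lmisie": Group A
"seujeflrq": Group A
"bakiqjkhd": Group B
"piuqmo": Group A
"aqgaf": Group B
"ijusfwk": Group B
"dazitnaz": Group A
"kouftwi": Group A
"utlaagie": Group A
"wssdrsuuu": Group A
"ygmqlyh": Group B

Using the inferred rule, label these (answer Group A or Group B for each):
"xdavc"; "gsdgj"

The pattern is that an item is 'Group A' exactly when: has ≥ 3 vowels.

Group B, Group B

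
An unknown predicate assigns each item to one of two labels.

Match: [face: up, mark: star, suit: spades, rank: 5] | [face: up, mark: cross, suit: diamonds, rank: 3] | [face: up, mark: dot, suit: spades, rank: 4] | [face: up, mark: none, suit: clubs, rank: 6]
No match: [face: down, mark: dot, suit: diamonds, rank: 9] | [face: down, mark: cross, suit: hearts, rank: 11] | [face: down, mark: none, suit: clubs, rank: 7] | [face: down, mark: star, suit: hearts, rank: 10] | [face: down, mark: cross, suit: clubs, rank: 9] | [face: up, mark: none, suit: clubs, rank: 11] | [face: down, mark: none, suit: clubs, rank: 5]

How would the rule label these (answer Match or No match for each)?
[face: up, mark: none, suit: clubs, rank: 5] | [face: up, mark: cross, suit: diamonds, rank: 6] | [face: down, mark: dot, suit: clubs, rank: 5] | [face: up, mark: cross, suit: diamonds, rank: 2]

Match, Match, No match, Match

Rule: face is up AND rank ≤ 6. This holds for each 'Match' example and fails for each 'No match' one.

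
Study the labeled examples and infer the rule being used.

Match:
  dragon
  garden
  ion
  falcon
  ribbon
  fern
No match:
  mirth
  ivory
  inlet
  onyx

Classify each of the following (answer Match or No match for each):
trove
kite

The classifier is using: ends with 'n'.
trove → ends with 'e' → No match.
kite → ends with 'e' → No match.

No match, No match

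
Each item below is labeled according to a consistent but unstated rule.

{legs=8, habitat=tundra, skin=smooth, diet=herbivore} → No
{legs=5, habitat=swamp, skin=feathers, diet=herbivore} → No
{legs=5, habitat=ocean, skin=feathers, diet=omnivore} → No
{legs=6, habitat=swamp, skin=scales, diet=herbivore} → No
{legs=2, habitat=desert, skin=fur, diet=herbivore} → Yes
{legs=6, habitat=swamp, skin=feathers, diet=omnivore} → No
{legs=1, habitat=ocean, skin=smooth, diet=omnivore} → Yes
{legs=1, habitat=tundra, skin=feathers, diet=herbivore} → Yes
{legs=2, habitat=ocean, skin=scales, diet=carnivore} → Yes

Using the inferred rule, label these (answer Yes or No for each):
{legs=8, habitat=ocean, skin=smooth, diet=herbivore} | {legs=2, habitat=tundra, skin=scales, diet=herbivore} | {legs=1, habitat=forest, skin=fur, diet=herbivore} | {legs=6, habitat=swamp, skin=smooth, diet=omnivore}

The rule appears to be: legs ≤ 2.
No: {legs=8, habitat=ocean, skin=smooth, diet=herbivore}, since legs = 8.
Yes: {legs=2, habitat=tundra, skin=scales, diet=herbivore}, since legs = 2.
Yes: {legs=1, habitat=forest, skin=fur, diet=herbivore}, since legs = 1.
No: {legs=6, habitat=swamp, skin=smooth, diet=omnivore}, since legs = 6.

No, Yes, Yes, No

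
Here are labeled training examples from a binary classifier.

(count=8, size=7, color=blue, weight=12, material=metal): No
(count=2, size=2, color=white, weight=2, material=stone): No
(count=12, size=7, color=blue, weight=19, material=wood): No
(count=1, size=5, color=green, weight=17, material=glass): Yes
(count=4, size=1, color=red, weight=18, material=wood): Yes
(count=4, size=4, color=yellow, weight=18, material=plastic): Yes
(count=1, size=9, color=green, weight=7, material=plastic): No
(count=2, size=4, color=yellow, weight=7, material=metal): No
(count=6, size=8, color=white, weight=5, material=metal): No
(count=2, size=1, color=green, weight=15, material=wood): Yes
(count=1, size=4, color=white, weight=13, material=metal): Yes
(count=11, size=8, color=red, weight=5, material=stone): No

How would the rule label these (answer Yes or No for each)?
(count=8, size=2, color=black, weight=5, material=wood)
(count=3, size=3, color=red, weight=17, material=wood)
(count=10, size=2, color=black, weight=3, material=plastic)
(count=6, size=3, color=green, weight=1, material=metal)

One predicate separates the groups cleanly: weight ≥ 12 AND size ≤ 5.

No, Yes, No, No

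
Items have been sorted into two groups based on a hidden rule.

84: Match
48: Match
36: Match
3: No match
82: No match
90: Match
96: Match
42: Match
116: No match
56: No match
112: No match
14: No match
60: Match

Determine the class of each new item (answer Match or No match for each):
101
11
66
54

No match, No match, Match, Match

The rule appears to be: multiple of 6.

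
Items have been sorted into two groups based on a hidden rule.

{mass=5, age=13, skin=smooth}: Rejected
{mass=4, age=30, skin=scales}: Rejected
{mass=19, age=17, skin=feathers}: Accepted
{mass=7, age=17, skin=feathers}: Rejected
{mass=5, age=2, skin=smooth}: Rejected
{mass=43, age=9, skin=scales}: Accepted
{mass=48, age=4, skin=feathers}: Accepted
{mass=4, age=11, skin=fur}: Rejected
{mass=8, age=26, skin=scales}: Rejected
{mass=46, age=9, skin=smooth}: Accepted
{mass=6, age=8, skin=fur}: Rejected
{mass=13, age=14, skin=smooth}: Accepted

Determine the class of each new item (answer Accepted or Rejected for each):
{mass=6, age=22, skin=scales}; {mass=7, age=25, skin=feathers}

The simplest hypothesis consistent with all the labels is: mass ≥ 13.
{mass=6, age=22, skin=scales} — mass = 6, hence Rejected.
{mass=7, age=25, skin=feathers} — mass = 7, hence Rejected.

Rejected, Rejected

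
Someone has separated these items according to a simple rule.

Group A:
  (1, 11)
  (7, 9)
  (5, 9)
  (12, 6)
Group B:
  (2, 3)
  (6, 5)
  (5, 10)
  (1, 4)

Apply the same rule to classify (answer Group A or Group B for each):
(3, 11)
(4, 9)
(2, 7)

Comparing the two groups points to one rule — sum is even.
(3, 11): Group A (3+11 = 14).
(4, 9): Group B (4+9 = 13).
(2, 7): Group B (2+7 = 9).

Group A, Group B, Group B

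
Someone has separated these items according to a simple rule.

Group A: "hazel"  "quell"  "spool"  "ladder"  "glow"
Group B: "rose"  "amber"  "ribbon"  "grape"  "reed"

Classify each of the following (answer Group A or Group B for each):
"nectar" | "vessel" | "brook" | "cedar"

One predicate separates the groups cleanly: contains 'l'.
Group B: "nectar", since no 'l'. Group A: "vessel", since has 'l'. Group B: "brook", since no 'l'. Group B: "cedar", since no 'l'.

Group B, Group A, Group B, Group B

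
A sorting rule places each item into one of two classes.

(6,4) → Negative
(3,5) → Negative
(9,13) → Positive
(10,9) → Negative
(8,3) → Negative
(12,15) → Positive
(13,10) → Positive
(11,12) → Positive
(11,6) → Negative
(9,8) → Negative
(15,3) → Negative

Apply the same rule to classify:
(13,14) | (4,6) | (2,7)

Positive, Negative, Negative

The rule appears to be: sum ≥ 22.
(13,14): Positive (13+14 = 27).
(4,6): Negative (4+6 = 10).
(2,7): Negative (2+7 = 9).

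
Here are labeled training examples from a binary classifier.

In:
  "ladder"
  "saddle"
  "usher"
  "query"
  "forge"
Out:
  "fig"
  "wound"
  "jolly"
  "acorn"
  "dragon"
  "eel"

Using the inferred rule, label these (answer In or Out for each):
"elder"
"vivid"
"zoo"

In, Out, Out

The simplest hypothesis consistent with all the labels is: length ≥ 5 AND contains 'e'.
"elder": length 5, has 'e', has this property → In. "vivid": length 5, no 'e', fails the rule → Out. "zoo": length 3, no 'e', fails the rule → Out.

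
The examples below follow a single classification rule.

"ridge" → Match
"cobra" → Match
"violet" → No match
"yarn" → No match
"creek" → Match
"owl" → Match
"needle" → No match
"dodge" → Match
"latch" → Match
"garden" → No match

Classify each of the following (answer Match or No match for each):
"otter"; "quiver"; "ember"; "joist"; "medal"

Rule: odd length. This holds for each 'Match' example and fails for each 'No match' one.
"otter" → length 5 → Match.
"quiver" → length 6 → No match.
"ember" → length 5 → Match.
"joist" → length 5 → Match.
"medal" → length 5 → Match.

Match, No match, Match, Match, Match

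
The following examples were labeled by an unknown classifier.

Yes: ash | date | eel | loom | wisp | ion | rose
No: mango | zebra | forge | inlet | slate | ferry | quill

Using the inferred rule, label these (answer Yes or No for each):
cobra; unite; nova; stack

Rule: length ≤ 4. This holds for each 'Yes' example and fails for each 'No' one.
No: cobra, since length 5. No: unite, since length 5. Yes: nova, since length 4. No: stack, since length 5.

No, No, Yes, No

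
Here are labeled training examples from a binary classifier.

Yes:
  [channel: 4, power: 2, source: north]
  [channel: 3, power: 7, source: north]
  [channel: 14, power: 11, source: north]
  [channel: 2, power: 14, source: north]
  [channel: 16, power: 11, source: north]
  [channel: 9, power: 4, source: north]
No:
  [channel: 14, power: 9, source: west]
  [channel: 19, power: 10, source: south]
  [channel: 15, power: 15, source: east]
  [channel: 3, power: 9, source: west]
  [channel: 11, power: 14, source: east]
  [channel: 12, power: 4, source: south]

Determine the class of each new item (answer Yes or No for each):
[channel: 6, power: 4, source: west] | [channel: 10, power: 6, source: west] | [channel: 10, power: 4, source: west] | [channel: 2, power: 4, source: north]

A rule that fits every label: source is north — true of each 'Yes' example, false of each 'No' one.
[channel: 6, power: 4, source: west] — source is west, hence No. [channel: 10, power: 6, source: west] — source is west, hence No. [channel: 10, power: 4, source: west] — source is west, hence No. [channel: 2, power: 4, source: north] — source is north, hence Yes.

No, No, No, Yes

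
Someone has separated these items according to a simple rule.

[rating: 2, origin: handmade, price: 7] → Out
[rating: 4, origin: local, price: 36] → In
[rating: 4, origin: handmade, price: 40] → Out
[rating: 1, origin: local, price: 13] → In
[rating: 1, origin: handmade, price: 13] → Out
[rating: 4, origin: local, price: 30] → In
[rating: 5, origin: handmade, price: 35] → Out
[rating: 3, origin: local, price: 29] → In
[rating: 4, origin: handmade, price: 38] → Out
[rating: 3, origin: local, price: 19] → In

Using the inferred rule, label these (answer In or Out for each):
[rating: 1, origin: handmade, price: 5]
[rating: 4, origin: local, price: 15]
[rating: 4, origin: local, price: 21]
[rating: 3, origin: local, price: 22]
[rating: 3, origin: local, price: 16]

Out, In, In, In, In

'In' ⟺ origin is local.
[rating: 1, origin: handmade, price: 5]: origin is handmade, lacks this property → Out.
[rating: 4, origin: local, price: 15]: origin is local, has this property → In.
[rating: 4, origin: local, price: 21]: origin is local, has this property → In.
[rating: 3, origin: local, price: 22]: origin is local, has this property → In.
[rating: 3, origin: local, price: 16]: origin is local, has this property → In.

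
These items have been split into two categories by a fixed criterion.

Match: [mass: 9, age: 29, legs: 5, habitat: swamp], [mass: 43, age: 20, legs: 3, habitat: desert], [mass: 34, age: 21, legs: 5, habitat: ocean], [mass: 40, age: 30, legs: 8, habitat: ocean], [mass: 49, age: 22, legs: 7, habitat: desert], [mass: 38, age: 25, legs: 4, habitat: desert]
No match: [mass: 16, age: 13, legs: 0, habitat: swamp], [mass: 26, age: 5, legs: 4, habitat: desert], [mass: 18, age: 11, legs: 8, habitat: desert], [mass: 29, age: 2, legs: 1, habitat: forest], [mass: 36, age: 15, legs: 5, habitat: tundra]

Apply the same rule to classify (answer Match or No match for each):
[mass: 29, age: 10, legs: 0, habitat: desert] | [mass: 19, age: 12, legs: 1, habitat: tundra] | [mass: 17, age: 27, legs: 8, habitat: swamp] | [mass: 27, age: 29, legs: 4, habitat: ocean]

No match, No match, Match, Match

All 'Match' examples share one property — age ≥ 20 — and every 'No match' example lacks it.
No match: [mass: 29, age: 10, legs: 0, habitat: desert], since age = 10. No match: [mass: 19, age: 12, legs: 1, habitat: tundra], since age = 12. Match: [mass: 17, age: 27, legs: 8, habitat: swamp], since age = 27. Match: [mass: 27, age: 29, legs: 4, habitat: ocean], since age = 29.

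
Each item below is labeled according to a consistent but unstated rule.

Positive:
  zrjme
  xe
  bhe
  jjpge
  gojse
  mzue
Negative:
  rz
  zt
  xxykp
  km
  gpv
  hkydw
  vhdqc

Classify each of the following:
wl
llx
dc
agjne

The pattern is that an item is 'Positive' exactly when: contains 'e'.
wl — no 'e', hence Negative.
llx — no 'e', hence Negative.
dc — no 'e', hence Negative.
agjne — has 'e', hence Positive.

Negative, Negative, Negative, Positive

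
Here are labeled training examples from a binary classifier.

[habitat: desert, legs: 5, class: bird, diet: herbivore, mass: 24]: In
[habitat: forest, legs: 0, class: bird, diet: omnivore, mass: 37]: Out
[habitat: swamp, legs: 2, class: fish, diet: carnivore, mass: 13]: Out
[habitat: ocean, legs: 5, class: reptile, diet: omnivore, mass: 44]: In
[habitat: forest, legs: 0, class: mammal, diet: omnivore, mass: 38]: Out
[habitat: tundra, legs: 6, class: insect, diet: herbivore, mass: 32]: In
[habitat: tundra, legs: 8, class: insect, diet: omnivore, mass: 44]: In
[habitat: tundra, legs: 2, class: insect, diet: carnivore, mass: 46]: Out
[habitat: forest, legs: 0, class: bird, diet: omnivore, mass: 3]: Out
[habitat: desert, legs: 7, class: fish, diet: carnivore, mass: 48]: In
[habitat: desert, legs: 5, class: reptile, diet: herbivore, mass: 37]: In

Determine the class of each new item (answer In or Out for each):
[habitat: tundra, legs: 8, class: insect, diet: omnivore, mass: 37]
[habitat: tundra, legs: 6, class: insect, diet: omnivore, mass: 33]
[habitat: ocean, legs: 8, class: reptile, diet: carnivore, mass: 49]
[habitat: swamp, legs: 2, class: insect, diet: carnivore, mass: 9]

In, In, In, Out

All 'In' examples share one property — legs ≥ 5 — and every 'Out' example lacks it.
[habitat: tundra, legs: 8, class: insect, diet: omnivore, mass: 37]: In (legs = 8). [habitat: tundra, legs: 6, class: insect, diet: omnivore, mass: 33]: In (legs = 6). [habitat: ocean, legs: 8, class: reptile, diet: carnivore, mass: 49]: In (legs = 8). [habitat: swamp, legs: 2, class: insect, diet: carnivore, mass: 9]: Out (legs = 2).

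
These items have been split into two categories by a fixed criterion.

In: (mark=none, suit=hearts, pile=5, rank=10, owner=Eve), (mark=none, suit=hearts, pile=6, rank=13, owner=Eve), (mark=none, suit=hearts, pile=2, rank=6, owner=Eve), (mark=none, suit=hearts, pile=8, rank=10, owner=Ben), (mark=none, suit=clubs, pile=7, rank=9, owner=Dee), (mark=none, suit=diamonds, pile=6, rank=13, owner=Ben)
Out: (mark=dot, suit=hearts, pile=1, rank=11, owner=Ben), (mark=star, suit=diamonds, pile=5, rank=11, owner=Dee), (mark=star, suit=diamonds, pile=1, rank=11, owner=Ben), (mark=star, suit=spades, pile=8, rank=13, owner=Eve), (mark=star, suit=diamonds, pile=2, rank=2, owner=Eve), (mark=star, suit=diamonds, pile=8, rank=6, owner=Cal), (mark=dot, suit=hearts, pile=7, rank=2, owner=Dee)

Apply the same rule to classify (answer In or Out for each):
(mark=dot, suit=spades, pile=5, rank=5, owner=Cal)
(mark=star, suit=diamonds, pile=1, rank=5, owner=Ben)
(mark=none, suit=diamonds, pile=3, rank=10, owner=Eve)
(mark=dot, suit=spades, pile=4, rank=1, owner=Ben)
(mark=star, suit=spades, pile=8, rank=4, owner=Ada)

Out, Out, In, Out, Out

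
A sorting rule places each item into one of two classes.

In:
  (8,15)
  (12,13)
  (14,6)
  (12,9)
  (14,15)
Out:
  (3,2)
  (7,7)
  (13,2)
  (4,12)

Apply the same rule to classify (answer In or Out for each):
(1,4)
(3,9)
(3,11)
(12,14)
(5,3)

The common property of the 'In' items is: sum ≥ 20. No 'Out' item has it.

Out, Out, Out, In, Out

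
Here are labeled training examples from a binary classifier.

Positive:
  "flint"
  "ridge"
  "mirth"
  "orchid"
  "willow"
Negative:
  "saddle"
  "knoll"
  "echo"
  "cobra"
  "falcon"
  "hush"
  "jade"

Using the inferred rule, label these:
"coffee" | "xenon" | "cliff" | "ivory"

Negative, Negative, Positive, Positive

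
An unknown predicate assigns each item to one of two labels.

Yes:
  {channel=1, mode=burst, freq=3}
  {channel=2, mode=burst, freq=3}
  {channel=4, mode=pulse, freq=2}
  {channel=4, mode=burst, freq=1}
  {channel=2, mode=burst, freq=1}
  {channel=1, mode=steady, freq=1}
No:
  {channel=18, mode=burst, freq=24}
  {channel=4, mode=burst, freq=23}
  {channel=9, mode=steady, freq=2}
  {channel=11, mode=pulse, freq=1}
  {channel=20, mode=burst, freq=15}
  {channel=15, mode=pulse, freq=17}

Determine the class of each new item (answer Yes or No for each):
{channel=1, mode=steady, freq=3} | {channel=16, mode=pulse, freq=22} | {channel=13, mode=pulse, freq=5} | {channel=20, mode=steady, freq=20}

One predicate separates the groups cleanly: freq ≤ 3 AND channel ≤ 4.
Yes: {channel=1, mode=steady, freq=3}, since freq = 3, channel = 1. No: {channel=16, mode=pulse, freq=22}, since freq = 22, channel = 16. No: {channel=13, mode=pulse, freq=5}, since freq = 5, channel = 13. No: {channel=20, mode=steady, freq=20}, since freq = 20, channel = 20.

Yes, No, No, No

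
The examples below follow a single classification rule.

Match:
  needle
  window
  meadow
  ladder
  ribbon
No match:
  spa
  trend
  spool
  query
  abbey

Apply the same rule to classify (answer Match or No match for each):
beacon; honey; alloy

Every 'Match' example satisfies: even length. None of the 'No match' examples do.
beacon — length 6, hence Match.
honey — length 5, hence No match.
alloy — length 5, hence No match.

Match, No match, No match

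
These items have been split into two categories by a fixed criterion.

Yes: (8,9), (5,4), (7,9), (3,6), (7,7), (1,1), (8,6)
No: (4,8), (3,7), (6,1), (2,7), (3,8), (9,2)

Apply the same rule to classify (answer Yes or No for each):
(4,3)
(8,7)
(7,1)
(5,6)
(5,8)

One predicate separates the groups cleanly: |first − second| ≤ 3.
Yes: (4,3), since |4−3| = 1.
Yes: (8,7), since |8−7| = 1.
No: (7,1), since |7−1| = 6.
Yes: (5,6), since |5−6| = 1.
Yes: (5,8), since |5−8| = 3.

Yes, Yes, No, Yes, Yes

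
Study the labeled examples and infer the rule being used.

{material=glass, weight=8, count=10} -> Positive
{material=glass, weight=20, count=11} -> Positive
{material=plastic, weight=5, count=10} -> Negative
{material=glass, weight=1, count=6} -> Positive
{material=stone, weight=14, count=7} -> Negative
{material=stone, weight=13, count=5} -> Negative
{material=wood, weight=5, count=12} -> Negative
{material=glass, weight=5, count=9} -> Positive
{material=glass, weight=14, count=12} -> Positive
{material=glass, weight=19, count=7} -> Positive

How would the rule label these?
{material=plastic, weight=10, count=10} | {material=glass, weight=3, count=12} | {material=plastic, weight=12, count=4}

Rule: material is glass. This holds for each 'Positive' example and fails for each 'Negative' one.

Negative, Positive, Negative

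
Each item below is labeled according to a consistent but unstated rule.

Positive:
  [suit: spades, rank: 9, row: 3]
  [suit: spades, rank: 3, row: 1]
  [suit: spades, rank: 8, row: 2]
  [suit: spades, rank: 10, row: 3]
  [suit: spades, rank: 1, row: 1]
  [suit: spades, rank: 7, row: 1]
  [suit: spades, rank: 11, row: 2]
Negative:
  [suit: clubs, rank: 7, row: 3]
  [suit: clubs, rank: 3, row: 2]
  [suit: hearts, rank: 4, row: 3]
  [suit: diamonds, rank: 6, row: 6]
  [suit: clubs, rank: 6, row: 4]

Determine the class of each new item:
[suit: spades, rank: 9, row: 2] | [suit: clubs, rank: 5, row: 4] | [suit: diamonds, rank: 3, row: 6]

Rule: suit is spades. This holds for each 'Positive' example and fails for each 'Negative' one.

Positive, Negative, Negative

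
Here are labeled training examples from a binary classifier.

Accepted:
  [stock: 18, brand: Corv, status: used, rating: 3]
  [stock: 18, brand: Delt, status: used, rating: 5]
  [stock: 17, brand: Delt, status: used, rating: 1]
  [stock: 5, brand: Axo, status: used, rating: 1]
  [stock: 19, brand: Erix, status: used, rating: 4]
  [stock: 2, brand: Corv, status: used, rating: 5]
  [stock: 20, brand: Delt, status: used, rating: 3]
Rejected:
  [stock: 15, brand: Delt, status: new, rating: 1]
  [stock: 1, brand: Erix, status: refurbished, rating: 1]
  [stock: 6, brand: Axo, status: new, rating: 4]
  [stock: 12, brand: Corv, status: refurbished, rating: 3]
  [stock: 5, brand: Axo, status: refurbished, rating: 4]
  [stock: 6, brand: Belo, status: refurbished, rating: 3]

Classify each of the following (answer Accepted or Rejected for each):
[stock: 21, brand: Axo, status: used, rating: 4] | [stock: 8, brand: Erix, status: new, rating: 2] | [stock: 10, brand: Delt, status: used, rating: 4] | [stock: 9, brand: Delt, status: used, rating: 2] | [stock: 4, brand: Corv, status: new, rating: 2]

A rule that fits every label: status is used — true of each 'Accepted' example, false of each 'Rejected' one.
[stock: 21, brand: Axo, status: used, rating: 4] → status is used → Accepted. [stock: 8, brand: Erix, status: new, rating: 2] → status is new → Rejected. [stock: 10, brand: Delt, status: used, rating: 4] → status is used → Accepted. [stock: 9, brand: Delt, status: used, rating: 2] → status is used → Accepted. [stock: 4, brand: Corv, status: new, rating: 2] → status is new → Rejected.

Accepted, Rejected, Accepted, Accepted, Rejected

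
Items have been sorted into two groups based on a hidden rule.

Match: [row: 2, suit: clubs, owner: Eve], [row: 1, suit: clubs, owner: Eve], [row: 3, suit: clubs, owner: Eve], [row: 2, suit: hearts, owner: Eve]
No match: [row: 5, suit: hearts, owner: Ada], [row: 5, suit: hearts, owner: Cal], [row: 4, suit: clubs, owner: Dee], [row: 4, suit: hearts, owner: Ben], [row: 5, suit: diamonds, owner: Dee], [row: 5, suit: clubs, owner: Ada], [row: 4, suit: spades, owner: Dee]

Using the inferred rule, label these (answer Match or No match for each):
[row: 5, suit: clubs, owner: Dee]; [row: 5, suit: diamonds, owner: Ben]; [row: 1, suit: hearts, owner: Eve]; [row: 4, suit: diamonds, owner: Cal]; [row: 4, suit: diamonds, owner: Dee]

Rule: owner is Eve. This holds for each 'Match' example and fails for each 'No match' one.
[row: 5, suit: clubs, owner: Dee]: No match (owner is Dee).
[row: 5, suit: diamonds, owner: Ben]: No match (owner is Ben).
[row: 1, suit: hearts, owner: Eve]: Match (owner is Eve).
[row: 4, suit: diamonds, owner: Cal]: No match (owner is Cal).
[row: 4, suit: diamonds, owner: Dee]: No match (owner is Dee).

No match, No match, Match, No match, No match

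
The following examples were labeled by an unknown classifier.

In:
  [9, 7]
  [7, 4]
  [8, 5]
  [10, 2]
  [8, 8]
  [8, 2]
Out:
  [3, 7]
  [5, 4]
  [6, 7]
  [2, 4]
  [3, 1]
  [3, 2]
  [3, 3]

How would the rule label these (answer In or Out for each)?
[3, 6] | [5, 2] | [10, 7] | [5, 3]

Out, Out, In, Out

All 'In' examples share one property — first ≥ 7 — and every 'Out' example lacks it.
[3, 6]: first 3 — does not fit, so Out.
[5, 2]: first 5 — does not fit, so Out.
[10, 7]: first 10 — has this property, so In.
[5, 3]: first 5 — does not fit, so Out.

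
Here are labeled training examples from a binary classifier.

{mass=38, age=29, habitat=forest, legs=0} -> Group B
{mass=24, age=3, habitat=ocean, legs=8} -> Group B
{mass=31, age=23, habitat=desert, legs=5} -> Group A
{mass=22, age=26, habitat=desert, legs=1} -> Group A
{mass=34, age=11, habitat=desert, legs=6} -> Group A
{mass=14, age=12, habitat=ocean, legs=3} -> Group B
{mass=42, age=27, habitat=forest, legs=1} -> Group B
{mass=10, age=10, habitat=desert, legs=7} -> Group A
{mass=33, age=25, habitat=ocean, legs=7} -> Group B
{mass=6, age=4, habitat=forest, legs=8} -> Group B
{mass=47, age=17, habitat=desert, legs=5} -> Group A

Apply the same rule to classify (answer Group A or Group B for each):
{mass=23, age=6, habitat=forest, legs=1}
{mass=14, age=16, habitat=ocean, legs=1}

Every 'Group A' example satisfies: habitat is desert. None of the 'Group B' examples do.
{mass=23, age=6, habitat=forest, legs=1} → habitat is forest → Group B. {mass=14, age=16, habitat=ocean, legs=1} → habitat is ocean → Group B.

Group B, Group B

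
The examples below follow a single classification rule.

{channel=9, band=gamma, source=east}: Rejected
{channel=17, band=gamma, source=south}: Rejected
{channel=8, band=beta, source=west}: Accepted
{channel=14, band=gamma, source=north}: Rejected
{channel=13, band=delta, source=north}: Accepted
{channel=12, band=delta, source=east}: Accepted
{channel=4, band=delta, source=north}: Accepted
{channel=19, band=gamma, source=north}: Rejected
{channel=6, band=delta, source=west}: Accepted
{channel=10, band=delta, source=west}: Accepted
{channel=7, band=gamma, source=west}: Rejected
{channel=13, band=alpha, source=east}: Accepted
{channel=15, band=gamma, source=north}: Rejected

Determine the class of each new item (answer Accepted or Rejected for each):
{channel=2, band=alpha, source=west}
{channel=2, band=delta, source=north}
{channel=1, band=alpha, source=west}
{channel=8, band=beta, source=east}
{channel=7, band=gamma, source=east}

Accepted, Accepted, Accepted, Accepted, Rejected

Checking candidate rules against both groups, what survives is: band is not gamma.
{channel=2, band=alpha, source=west} — band is alpha, hence Accepted. {channel=2, band=delta, source=north} — band is delta, hence Accepted. {channel=1, band=alpha, source=west} — band is alpha, hence Accepted. {channel=8, band=beta, source=east} — band is beta, hence Accepted. {channel=7, band=gamma, source=east} — band is gamma, hence Rejected.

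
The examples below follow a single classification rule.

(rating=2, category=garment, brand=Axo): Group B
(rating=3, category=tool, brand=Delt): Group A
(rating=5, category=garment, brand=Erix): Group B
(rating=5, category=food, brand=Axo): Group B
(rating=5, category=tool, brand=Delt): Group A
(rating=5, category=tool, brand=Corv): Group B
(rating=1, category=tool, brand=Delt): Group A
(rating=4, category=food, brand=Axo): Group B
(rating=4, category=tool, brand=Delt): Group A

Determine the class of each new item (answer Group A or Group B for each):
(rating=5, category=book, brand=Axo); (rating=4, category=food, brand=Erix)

Group B, Group B

'Group A' ⟺ brand is Delt.
(rating=5, category=book, brand=Axo) → brand is Axo → Group B.
(rating=4, category=food, brand=Erix) → brand is Erix → Group B.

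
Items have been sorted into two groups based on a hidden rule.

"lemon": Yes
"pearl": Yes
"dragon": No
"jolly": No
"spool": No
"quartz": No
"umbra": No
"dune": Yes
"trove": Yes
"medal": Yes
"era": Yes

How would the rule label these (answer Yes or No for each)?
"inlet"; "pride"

Yes, Yes

Comparing the two groups points to one rule — contains 'e'.
"inlet": has 'e' — meets the rule, so Yes. "pride": has 'e' — meets the rule, so Yes.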